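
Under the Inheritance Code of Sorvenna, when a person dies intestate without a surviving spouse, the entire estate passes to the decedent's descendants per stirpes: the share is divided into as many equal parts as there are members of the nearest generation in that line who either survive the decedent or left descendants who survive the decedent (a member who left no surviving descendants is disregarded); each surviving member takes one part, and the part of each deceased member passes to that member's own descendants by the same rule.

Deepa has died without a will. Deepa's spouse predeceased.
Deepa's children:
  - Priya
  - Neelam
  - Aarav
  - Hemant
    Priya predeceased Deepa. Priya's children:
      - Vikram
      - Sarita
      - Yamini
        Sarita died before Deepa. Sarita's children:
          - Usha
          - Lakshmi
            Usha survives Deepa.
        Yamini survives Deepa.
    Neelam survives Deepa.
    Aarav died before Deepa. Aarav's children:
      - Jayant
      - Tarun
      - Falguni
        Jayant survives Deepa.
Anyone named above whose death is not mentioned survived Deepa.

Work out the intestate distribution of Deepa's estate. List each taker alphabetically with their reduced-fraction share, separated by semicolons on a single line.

There is no surviving spouse, so the entire estate passes to Deepa's descendants per stirpes.
The estate is divided into 4 equal shares of 1/4 among Priya, Neelam, Aarav, Hemant.
Priya predeceased; the 1/4 allotted to Priya's branch passes to Priya's issue by representation.
The 1/4 is divided into 3 equal shares of 1/12 among Vikram, Sarita, Yamini.
Vikram is living and takes 1/12.
Sarita predeceased; the 1/12 allotted to Sarita's branch passes to Sarita's issue by representation.
The 1/12 is divided into 2 equal shares of 1/24 among Usha, Lakshmi.
Usha is living and takes 1/24.
Lakshmi is living and takes 1/24.
Yamini is living and takes 1/12.
Neelam is living and takes 1/4.
Aarav predeceased; the 1/4 allotted to Aarav's branch passes to Aarav's issue by representation.
The 1/4 is divided into 3 equal shares of 1/12 among Jayant, Tarun, Falguni.
Jayant is living and takes 1/12.
Tarun is living and takes 1/12.
Falguni is living and takes 1/12.
Hemant is living and takes 1/4.

Falguni 1/12; Hemant 1/4; Jayant 1/12; Lakshmi 1/24; Neelam 1/4; Tarun 1/12; Usha 1/24; Vikram 1/12; Yamini 1/12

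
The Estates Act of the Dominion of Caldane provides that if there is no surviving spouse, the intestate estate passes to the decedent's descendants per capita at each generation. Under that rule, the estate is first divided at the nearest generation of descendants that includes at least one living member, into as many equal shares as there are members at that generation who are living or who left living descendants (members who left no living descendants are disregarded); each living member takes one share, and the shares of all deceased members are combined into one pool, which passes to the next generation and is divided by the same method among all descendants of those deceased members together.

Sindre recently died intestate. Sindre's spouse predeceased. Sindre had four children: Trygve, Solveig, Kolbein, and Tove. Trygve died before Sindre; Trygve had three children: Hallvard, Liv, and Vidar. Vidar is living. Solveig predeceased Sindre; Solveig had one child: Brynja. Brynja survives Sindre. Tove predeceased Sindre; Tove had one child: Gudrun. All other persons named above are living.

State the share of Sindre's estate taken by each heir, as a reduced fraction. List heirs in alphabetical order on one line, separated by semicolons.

Brynja 3/20; Gudrun 3/20; Hallvard 3/20; Kolbein 1/4; Liv 3/20; Vidar 3/20

There is no surviving spouse, so the entire estate passes to Sindre's descendants per capita at each generation.
At generation 1 (Trygve, Solveig, Kolbein, Tove) there are 4 shares of (1)/4 = 1/4 each.
Living: Kolbein — each takes 1/4.
Deceased: Trygve, Solveig, and Tove. Their combined 3/4 is pooled and carried to generation 2.
At generation 2 (Hallvard, Liv, Vidar, Brynja, Gudrun) there are 5 shares of (3/4)/5 = 3/20 each.
Living: Hallvard, Liv, Vidar, Brynja, and Gudrun — each takes 3/20.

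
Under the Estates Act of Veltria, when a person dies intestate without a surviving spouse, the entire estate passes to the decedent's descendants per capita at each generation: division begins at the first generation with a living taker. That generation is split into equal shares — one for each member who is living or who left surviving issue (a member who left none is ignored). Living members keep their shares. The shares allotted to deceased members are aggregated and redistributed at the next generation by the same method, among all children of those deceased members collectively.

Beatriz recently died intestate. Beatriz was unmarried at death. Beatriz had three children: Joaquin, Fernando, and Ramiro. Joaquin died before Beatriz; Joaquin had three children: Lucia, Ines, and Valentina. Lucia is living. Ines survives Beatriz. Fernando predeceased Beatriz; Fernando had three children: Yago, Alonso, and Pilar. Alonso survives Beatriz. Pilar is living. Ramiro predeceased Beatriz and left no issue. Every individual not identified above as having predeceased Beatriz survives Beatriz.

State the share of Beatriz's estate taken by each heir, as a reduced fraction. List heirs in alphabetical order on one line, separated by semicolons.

There is no surviving spouse, so the entire estate passes to Beatriz's descendants per capita at each generation.
No one at generation 1 (Joaquin, Fernando) is living; moving to the next generation.
At generation 2 (Lucia, Ines, Valentina, Yago, Alonso, Pilar) there are 6 shares of (1)/6 = 1/6 each.
Living: Lucia, Ines, Valentina, Yago, Alonso, and Pilar — each takes 1/6.

Alonso 1/6; Ines 1/6; Lucia 1/6; Pilar 1/6; Valentina 1/6; Yago 1/6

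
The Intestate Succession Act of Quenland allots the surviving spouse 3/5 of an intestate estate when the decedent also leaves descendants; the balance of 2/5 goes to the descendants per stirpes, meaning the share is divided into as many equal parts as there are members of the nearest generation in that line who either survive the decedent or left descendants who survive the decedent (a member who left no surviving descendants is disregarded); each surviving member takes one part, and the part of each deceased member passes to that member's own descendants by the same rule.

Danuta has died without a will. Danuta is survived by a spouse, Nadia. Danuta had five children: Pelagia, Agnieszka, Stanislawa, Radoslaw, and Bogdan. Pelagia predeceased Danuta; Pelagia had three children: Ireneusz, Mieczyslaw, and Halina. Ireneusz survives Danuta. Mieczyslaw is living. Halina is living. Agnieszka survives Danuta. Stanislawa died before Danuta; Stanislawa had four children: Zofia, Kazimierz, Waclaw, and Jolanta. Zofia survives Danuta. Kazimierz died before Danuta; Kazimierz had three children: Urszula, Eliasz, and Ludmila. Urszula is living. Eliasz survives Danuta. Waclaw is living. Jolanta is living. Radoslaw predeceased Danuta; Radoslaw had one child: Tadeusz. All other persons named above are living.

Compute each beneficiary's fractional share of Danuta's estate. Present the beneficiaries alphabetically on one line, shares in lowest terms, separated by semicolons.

Nadia, as surviving spouse, takes 3/5.
The remaining 2/5 passes to Danuta's descendants per stirpes.
The 2/5 is divided into 5 equal shares of 2/25 among Pelagia, Agnieszka, Stanislawa, Radoslaw, Bogdan.
Pelagia predeceased; the 2/25 allotted to Pelagia's branch passes to Pelagia's issue by representation.
The 2/25 is divided into 3 equal shares of 2/75 among Ireneusz, Mieczyslaw, Halina.
Ireneusz is living and takes 2/75.
Mieczyslaw is living and takes 2/75.
Halina is living and takes 2/75.
Agnieszka is living and takes 2/25.
Stanislawa predeceased; the 2/25 allotted to Stanislawa's branch passes to Stanislawa's issue by representation.
The 2/25 is divided into 4 equal shares of 1/50 among Zofia, Kazimierz, Waclaw, Jolanta.
Zofia is living and takes 1/50.
Kazimierz predeceased; the 1/50 allotted to Kazimierz's branch passes to Kazimierz's issue by representation.
The 1/50 is divided into 3 equal shares of 1/150 among Urszula, Eliasz, Ludmila.
Urszula is living and takes 1/150.
Eliasz is living and takes 1/150.
Ludmila is living and takes 1/150.
Waclaw is living and takes 1/50.
Jolanta is living and takes 1/50.
Radoslaw predeceased; the 2/25 allotted to Radoslaw's branch passes to Radoslaw's issue by representation.
Tadeusz is the sole taker at this level and receives the full 2/25.
Bogdan is living and takes 2/25.

Agnieszka 2/25; Bogdan 2/25; Eliasz 1/150; Halina 2/75; Ireneusz 2/75; Jolanta 1/50; Ludmila 1/150; Mieczyslaw 2/75; Nadia 3/5; Tadeusz 2/25; Urszula 1/150; Waclaw 1/50; Zofia 1/50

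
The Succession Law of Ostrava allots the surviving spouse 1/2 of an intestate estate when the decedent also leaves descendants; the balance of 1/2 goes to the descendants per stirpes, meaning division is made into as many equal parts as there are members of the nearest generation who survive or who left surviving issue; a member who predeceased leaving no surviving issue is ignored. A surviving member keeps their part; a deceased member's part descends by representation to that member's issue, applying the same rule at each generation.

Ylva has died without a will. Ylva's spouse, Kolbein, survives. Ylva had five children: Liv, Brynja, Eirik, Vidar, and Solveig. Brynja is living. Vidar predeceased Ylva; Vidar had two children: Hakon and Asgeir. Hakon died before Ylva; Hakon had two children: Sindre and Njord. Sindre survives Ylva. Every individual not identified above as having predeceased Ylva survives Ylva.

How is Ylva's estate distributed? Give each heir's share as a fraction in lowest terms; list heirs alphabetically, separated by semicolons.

Kolbein, as surviving spouse, takes 1/2.
The remaining 1/2 passes to Ylva's descendants per stirpes.
The 1/2 is divided into 5 equal shares of 1/10 among Liv, Brynja, Eirik, Vidar, Solveig.
Liv is living and takes 1/10.
Brynja is living and takes 1/10.
Eirik is living and takes 1/10.
Vidar predeceased; the 1/10 allotted to Vidar's branch passes to Vidar's issue by representation.
The 1/10 is divided into 2 equal shares of 1/20 among Hakon, Asgeir.
Hakon predeceased; the 1/20 allotted to Hakon's branch passes to Hakon's issue by representation.
The 1/20 is divided into 2 equal shares of 1/40 among Sindre, Njord.
Sindre is living and takes 1/40.
Njord is living and takes 1/40.
Asgeir is living and takes 1/20.
Solveig is living and takes 1/10.

Asgeir 1/20; Brynja 1/10; Eirik 1/10; Kolbein 1/2; Liv 1/10; Njord 1/40; Sindre 1/40; Solveig 1/10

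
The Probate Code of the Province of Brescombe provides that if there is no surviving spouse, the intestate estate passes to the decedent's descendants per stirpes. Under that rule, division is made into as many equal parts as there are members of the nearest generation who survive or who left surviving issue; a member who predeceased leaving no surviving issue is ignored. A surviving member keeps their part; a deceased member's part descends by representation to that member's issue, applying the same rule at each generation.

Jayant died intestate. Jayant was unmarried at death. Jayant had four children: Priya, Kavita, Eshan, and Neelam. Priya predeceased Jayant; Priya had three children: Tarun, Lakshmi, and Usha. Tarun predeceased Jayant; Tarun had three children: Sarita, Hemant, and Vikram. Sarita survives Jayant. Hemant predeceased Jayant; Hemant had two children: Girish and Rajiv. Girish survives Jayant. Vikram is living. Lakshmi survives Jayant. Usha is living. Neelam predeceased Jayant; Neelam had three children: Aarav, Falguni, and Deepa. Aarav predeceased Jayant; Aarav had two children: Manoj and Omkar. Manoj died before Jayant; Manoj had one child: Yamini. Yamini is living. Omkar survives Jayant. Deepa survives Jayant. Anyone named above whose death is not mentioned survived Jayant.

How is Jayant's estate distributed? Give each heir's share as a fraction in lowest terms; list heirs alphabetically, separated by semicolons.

Deepa 1/12; Eshan 1/4; Falguni 1/12; Girish 1/72; Kavita 1/4; Lakshmi 1/12; Omkar 1/24; Rajiv 1/72; Sarita 1/36; Usha 1/12; Vikram 1/36; Yamini 1/24

There is no surviving spouse, so the entire estate passes to Jayant's descendants per stirpes.
The estate is divided into 4 equal shares of 1/4 among Priya, Kavita, Eshan, Neelam.
Priya predeceased; the 1/4 allotted to Priya's branch passes to Priya's issue by representation.
The 1/4 is divided into 3 equal shares of 1/12 among Tarun, Lakshmi, Usha.
Tarun predeceased; the 1/12 allotted to Tarun's branch passes to Tarun's issue by representation.
The 1/12 is divided into 3 equal shares of 1/36 among Sarita, Hemant, Vikram.
Sarita is living and takes 1/36.
Hemant predeceased; the 1/36 allotted to Hemant's branch passes to Hemant's issue by representation.
The 1/36 is divided into 2 equal shares of 1/72 among Girish, Rajiv.
Girish is living and takes 1/72.
Rajiv is living and takes 1/72.
Vikram is living and takes 1/36.
Lakshmi is living and takes 1/12.
Usha is living and takes 1/12.
Kavita is living and takes 1/4.
Eshan is living and takes 1/4.
Neelam predeceased; the 1/4 allotted to Neelam's branch passes to Neelam's issue by representation.
The 1/4 is divided into 3 equal shares of 1/12 among Aarav, Falguni, Deepa.
Aarav predeceased; the 1/12 allotted to Aarav's branch passes to Aarav's issue by representation.
The 1/12 is divided into 2 equal shares of 1/24 among Manoj, Omkar.
Manoj predeceased; the 1/24 allotted to Manoj's branch passes to Manoj's issue by representation.
Yamini is the sole taker at this level and receives the full 1/24.
Omkar is living and takes 1/24.
Falguni is living and takes 1/12.
Deepa is living and takes 1/12.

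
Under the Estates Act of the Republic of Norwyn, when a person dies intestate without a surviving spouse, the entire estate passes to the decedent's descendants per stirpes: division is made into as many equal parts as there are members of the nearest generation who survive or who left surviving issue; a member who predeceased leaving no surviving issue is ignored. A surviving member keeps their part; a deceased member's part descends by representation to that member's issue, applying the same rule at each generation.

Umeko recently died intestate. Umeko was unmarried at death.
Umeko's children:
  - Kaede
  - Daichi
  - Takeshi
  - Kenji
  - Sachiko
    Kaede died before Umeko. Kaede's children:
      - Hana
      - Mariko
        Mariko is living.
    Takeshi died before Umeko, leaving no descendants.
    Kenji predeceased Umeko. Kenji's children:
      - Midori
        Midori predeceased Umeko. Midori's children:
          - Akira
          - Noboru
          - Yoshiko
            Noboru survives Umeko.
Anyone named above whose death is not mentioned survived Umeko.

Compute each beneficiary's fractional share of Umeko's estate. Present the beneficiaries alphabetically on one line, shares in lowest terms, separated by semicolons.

There is no surviving spouse, so the entire estate passes to Umeko's descendants per stirpes.
Takeshi left no surviving issue, so that branch lapses and is disregarded.
The estate is divided into 4 equal shares of 1/4 among Kaede, Daichi, Kenji, Sachiko.
Kaede predeceased; the 1/4 allotted to Kaede's branch passes to Kaede's issue by representation.
The 1/4 is divided into 2 equal shares of 1/8 among Hana, Mariko.
Hana is living and takes 1/8.
Mariko is living and takes 1/8.
Daichi is living and takes 1/4.
Kenji predeceased; the 1/4 allotted to Kenji's branch passes to Kenji's issue by representation.
Midori's line is the sole branch at this level, so the full 1/4 passes to Midori's issue by representation.
The 1/4 is divided into 3 equal shares of 1/12 among Akira, Noboru, Yoshiko.
Akira is living and takes 1/12.
Noboru is living and takes 1/12.
Yoshiko is living and takes 1/12.
Sachiko is living and takes 1/4.

Akira 1/12; Daichi 1/4; Hana 1/8; Mariko 1/8; Noboru 1/12; Sachiko 1/4; Yoshiko 1/12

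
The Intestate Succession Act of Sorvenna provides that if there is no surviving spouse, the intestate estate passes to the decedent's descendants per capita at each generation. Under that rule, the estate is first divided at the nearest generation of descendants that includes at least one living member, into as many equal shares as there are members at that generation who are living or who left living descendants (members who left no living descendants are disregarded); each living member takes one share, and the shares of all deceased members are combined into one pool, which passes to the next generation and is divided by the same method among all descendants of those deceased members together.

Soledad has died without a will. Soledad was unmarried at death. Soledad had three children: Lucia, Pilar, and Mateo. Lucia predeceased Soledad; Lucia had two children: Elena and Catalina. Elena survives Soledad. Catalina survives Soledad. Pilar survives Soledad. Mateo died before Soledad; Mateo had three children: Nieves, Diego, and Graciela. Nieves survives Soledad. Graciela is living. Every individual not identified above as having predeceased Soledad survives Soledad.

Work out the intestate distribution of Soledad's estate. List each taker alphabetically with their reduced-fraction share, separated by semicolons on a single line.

There is no surviving spouse, so the entire estate passes to Soledad's descendants per capita at each generation.
At generation 1 (Lucia, Pilar, Mateo) there are 3 shares of (1)/3 = 1/3 each.
Living: Pilar — each takes 1/3.
Deceased: Lucia and Mateo. Their combined 2/3 is pooled and carried to generation 2.
At generation 2 (Elena, Catalina, Nieves, Diego, Graciela) there are 5 shares of (2/3)/5 = 2/15 each.
Living: Elena, Catalina, Nieves, Diego, and Graciela — each takes 2/15.

Catalina 2/15; Diego 2/15; Elena 2/15; Graciela 2/15; Nieves 2/15; Pilar 1/3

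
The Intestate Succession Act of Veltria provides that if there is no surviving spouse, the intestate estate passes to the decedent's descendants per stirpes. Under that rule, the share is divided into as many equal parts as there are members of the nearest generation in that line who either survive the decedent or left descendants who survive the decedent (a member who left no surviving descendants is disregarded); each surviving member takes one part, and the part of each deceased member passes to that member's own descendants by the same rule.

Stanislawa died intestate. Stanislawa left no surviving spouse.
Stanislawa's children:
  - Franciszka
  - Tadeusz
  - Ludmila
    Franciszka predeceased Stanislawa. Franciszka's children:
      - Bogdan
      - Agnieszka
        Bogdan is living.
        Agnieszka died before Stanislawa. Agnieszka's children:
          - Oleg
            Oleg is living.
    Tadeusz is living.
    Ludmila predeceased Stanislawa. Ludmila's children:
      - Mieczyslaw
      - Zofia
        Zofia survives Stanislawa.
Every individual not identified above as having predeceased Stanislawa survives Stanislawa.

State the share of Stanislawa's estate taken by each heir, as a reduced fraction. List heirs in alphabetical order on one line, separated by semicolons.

There is no surviving spouse, so the entire estate passes to Stanislawa's descendants per stirpes.
The estate is divided into 3 equal shares of 1/3 among Franciszka, Tadeusz, Ludmila.
Franciszka predeceased; the 1/3 allotted to Franciszka's branch passes to Franciszka's issue by representation.
The 1/3 is divided into 2 equal shares of 1/6 among Bogdan, Agnieszka.
Bogdan is living and takes 1/6.
Agnieszka predeceased; the 1/6 allotted to Agnieszka's branch passes to Agnieszka's issue by representation.
Oleg is the sole taker at this level and receives the full 1/6.
Tadeusz is living and takes 1/3.
Ludmila predeceased; the 1/3 allotted to Ludmila's branch passes to Ludmila's issue by representation.
The 1/3 is divided into 2 equal shares of 1/6 among Mieczyslaw, Zofia.
Mieczyslaw is living and takes 1/6.
Zofia is living and takes 1/6.

Bogdan 1/6; Mieczyslaw 1/6; Oleg 1/6; Tadeusz 1/3; Zofia 1/6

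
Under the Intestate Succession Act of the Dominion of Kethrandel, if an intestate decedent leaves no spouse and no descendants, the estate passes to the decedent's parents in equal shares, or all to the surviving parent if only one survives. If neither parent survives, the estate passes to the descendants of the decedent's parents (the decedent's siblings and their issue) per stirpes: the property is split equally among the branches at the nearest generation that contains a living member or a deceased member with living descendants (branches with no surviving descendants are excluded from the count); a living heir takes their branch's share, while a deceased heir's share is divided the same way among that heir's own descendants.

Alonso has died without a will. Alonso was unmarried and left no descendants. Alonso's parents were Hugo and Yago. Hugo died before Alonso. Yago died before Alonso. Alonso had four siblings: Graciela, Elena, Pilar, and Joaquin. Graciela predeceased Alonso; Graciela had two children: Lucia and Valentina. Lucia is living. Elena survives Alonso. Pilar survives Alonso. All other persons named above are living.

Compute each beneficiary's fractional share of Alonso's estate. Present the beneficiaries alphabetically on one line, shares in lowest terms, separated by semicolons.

Elena 1/4; Joaquin 1/4; Lucia 1/8; Pilar 1/4; Valentina 1/8

Neither parent survives and there are no descendants, so the estate passes to Alonso's siblings and their issue per stirpes.
The estate is divided into 4 equal shares of 1/4 among Graciela, Elena, Pilar, Joaquin.
Graciela predeceased; the 1/4 allotted to Graciela's branch passes to Graciela's issue by representation.
The 1/4 is divided into 2 equal shares of 1/8 among Lucia, Valentina.
Lucia is living and takes 1/8.
Valentina is living and takes 1/8.
Elena is living and takes 1/4.
Pilar is living and takes 1/4.
Joaquin is living and takes 1/4.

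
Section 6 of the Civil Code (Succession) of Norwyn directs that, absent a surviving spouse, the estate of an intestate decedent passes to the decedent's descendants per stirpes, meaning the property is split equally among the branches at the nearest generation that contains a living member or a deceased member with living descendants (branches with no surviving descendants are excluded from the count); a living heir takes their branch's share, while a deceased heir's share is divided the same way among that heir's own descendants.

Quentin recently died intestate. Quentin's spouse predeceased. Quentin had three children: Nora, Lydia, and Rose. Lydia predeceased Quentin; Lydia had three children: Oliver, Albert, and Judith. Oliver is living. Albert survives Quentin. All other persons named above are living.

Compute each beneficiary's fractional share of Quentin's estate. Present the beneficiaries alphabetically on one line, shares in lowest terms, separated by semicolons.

There is no surviving spouse, so the entire estate passes to Quentin's descendants per stirpes.
The estate is divided into 3 equal shares of 1/3 among Nora, Lydia, Rose.
Nora is living and takes 1/3.
Lydia predeceased; the 1/3 allotted to Lydia's branch passes to Lydia's issue by representation.
The 1/3 is divided into 3 equal shares of 1/9 among Oliver, Albert, Judith.
Oliver is living and takes 1/9.
Albert is living and takes 1/9.
Judith is living and takes 1/9.
Rose is living and takes 1/3.

Albert 1/9; Judith 1/9; Nora 1/3; Oliver 1/9; Rose 1/3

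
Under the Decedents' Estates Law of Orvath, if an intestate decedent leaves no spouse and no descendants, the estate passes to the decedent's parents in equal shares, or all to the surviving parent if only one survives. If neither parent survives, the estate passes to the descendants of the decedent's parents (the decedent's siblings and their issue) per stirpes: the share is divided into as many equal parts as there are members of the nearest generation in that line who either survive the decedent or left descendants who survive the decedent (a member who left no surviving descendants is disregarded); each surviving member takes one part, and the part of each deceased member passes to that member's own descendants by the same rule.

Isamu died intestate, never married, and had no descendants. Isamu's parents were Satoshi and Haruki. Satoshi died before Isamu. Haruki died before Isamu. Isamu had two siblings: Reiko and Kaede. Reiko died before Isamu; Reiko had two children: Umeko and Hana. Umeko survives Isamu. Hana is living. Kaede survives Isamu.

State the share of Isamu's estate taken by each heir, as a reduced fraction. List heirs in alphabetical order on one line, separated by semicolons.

Hana 1/4; Kaede 1/2; Umeko 1/4

Neither parent survives and there are no descendants, so the estate passes to Isamu's siblings and their issue per stirpes.
The estate is divided into 2 equal shares of 1/2 among Reiko, Kaede.
Reiko predeceased; the 1/2 allotted to Reiko's branch passes to Reiko's issue by representation.
The 1/2 is divided into 2 equal shares of 1/4 among Umeko, Hana.
Umeko is living and takes 1/4.
Hana is living and takes 1/4.
Kaede is living and takes 1/2.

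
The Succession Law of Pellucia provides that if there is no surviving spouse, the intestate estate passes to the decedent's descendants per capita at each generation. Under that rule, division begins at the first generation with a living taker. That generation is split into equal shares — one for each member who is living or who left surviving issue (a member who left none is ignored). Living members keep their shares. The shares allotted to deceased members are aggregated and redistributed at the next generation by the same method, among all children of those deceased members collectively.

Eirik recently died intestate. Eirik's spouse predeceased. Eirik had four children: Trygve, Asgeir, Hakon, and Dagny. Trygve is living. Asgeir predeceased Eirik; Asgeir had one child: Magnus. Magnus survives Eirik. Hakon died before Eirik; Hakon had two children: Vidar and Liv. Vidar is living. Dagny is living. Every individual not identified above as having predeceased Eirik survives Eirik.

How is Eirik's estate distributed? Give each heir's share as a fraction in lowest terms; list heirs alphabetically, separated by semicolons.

Dagny 1/4; Liv 1/6; Magnus 1/6; Trygve 1/4; Vidar 1/6

There is no surviving spouse, so the entire estate passes to Eirik's descendants per capita at each generation.
At generation 1 (Trygve, Asgeir, Hakon, Dagny) there are 4 shares of (1)/4 = 1/4 each.
Living: Trygve and Dagny — each takes 1/4.
Deceased: Asgeir and Hakon. Their combined 1/2 is pooled and carried to generation 2.
At generation 2 (Magnus, Vidar, Liv) there are 3 shares of (1/2)/3 = 1/6 each.
Living: Magnus, Vidar, and Liv — each takes 1/6.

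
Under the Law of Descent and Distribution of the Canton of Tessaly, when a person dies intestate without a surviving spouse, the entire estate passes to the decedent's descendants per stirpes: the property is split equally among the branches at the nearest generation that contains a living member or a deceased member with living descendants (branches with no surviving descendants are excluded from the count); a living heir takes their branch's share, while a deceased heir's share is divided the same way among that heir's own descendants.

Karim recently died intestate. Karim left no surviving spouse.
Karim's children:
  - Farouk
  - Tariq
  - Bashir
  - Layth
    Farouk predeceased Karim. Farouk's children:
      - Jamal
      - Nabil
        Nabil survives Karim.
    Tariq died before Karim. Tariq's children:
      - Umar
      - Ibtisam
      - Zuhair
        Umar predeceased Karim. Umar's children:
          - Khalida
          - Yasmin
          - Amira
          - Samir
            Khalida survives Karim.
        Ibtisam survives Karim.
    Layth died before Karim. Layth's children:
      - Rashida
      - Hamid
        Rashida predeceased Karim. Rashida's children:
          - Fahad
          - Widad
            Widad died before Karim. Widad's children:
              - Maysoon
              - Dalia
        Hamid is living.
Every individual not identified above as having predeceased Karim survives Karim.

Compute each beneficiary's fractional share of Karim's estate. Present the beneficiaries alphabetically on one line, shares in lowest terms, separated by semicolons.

Amira 1/48; Bashir 1/4; Dalia 1/32; Fahad 1/16; Hamid 1/8; Ibtisam 1/12; Jamal 1/8; Khalida 1/48; Maysoon 1/32; Nabil 1/8; Samir 1/48; Yasmin 1/48; Zuhair 1/12

There is no surviving spouse, so the entire estate passes to Karim's descendants per stirpes.
The estate is divided into 4 equal shares of 1/4 among Farouk, Tariq, Bashir, Layth.
Farouk predeceased; the 1/4 allotted to Farouk's branch passes to Farouk's issue by representation.
The 1/4 is divided into 2 equal shares of 1/8 among Jamal, Nabil.
Jamal is living and takes 1/8.
Nabil is living and takes 1/8.
Tariq predeceased; the 1/4 allotted to Tariq's branch passes to Tariq's issue by representation.
The 1/4 is divided into 3 equal shares of 1/12 among Umar, Ibtisam, Zuhair.
Umar predeceased; the 1/12 allotted to Umar's branch passes to Umar's issue by representation.
The 1/12 is divided into 4 equal shares of 1/48 among Khalida, Yasmin, Amira, Samir.
Khalida is living and takes 1/48.
Yasmin is living and takes 1/48.
Amira is living and takes 1/48.
Samir is living and takes 1/48.
Ibtisam is living and takes 1/12.
Zuhair is living and takes 1/12.
Bashir is living and takes 1/4.
Layth predeceased; the 1/4 allotted to Layth's branch passes to Layth's issue by representation.
The 1/4 is divided into 2 equal shares of 1/8 among Rashida, Hamid.
Rashida predeceased; the 1/8 allotted to Rashida's branch passes to Rashida's issue by representation.
The 1/8 is divided into 2 equal shares of 1/16 among Fahad, Widad.
Fahad is living and takes 1/16.
Widad predeceased; the 1/16 allotted to Widad's branch passes to Widad's issue by representation.
The 1/16 is divided into 2 equal shares of 1/32 among Maysoon, Dalia.
Maysoon is living and takes 1/32.
Dalia is living and takes 1/32.
Hamid is living and takes 1/8.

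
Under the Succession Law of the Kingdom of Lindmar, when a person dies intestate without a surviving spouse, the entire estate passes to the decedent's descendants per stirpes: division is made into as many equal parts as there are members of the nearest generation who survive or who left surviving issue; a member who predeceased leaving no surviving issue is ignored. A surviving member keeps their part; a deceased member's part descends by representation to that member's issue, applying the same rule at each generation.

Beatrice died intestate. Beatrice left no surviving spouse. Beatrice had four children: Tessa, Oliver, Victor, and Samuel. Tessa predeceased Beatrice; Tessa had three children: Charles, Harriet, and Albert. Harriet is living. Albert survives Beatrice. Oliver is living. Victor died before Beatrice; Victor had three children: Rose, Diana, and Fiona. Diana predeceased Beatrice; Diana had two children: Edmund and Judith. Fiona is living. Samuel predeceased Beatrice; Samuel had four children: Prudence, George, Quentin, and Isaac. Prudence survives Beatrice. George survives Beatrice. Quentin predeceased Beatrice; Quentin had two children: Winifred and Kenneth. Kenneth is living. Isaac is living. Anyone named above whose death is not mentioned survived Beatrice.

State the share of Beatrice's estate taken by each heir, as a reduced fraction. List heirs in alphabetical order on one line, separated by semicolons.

There is no surviving spouse, so the entire estate passes to Beatrice's descendants per stirpes.
The estate is divided into 4 equal shares of 1/4 among Tessa, Oliver, Victor, Samuel.
Tessa predeceased; the 1/4 allotted to Tessa's branch passes to Tessa's issue by representation.
The 1/4 is divided into 3 equal shares of 1/12 among Charles, Harriet, Albert.
Charles is living and takes 1/12.
Harriet is living and takes 1/12.
Albert is living and takes 1/12.
Oliver is living and takes 1/4.
Victor predeceased; the 1/4 allotted to Victor's branch passes to Victor's issue by representation.
The 1/4 is divided into 3 equal shares of 1/12 among Rose, Diana, Fiona.
Rose is living and takes 1/12.
Diana predeceased; the 1/12 allotted to Diana's branch passes to Diana's issue by representation.
The 1/12 is divided into 2 equal shares of 1/24 among Edmund, Judith.
Edmund is living and takes 1/24.
Judith is living and takes 1/24.
Fiona is living and takes 1/12.
Samuel predeceased; the 1/4 allotted to Samuel's branch passes to Samuel's issue by representation.
The 1/4 is divided into 4 equal shares of 1/16 among Prudence, George, Quentin, Isaac.
Prudence is living and takes 1/16.
George is living and takes 1/16.
Quentin predeceased; the 1/16 allotted to Quentin's branch passes to Quentin's issue by representation.
The 1/16 is divided into 2 equal shares of 1/32 among Winifred, Kenneth.
Winifred is living and takes 1/32.
Kenneth is living and takes 1/32.
Isaac is living and takes 1/16.

Albert 1/12; Charles 1/12; Edmund 1/24; Fiona 1/12; George 1/16; Harriet 1/12; Isaac 1/16; Judith 1/24; Kenneth 1/32; Oliver 1/4; Prudence 1/16; Rose 1/12; Winifred 1/32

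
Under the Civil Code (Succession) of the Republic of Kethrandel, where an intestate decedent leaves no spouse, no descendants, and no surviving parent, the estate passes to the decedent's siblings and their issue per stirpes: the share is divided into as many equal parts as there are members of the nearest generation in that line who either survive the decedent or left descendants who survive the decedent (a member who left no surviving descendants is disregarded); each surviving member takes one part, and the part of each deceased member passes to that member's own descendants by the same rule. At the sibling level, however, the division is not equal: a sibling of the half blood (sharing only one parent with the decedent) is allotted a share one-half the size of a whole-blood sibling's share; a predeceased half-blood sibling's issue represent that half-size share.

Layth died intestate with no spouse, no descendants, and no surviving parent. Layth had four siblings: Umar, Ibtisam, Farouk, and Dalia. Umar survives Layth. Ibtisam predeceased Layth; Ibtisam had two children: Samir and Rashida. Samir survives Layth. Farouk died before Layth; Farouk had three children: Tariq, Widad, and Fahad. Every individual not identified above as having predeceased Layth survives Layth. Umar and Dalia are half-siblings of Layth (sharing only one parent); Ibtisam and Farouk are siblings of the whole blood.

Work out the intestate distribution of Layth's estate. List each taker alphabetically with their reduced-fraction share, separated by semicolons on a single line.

Dalia 1/6; Fahad 1/9; Rashida 1/6; Samir 1/6; Tariq 1/9; Umar 1/6; Widad 1/9

No spouse, descendants, or parent survives, so the estate passes to Layth's siblings per stirpes.
Half-blood siblings count for one-half the weight of whole-blood siblings at the initial division.
Dividing 1 in proportion to weights (total weight 3): Umar (weight 1/2) → 1/6; Ibtisam (weight 1) → 1/3; Farouk (weight 1) → 1/3; Dalia (weight 1/2) → 1/6.
Umar is living and takes 1/6.
Ibtisam predeceased; the 1/3 allotted to Ibtisam's branch passes to Ibtisam's issue by representation.
The 1/3 is divided into 2 equal shares of 1/6 among Samir, Rashida.
Samir is living and takes 1/6.
Rashida is living and takes 1/6.
Farouk predeceased; the 1/3 allotted to Farouk's branch passes to Farouk's issue by representation.
The 1/3 is divided into 3 equal shares of 1/9 among Tariq, Widad, Fahad.
Tariq is living and takes 1/9.
Widad is living and takes 1/9.
Fahad is living and takes 1/9.
Dalia is living and takes 1/6.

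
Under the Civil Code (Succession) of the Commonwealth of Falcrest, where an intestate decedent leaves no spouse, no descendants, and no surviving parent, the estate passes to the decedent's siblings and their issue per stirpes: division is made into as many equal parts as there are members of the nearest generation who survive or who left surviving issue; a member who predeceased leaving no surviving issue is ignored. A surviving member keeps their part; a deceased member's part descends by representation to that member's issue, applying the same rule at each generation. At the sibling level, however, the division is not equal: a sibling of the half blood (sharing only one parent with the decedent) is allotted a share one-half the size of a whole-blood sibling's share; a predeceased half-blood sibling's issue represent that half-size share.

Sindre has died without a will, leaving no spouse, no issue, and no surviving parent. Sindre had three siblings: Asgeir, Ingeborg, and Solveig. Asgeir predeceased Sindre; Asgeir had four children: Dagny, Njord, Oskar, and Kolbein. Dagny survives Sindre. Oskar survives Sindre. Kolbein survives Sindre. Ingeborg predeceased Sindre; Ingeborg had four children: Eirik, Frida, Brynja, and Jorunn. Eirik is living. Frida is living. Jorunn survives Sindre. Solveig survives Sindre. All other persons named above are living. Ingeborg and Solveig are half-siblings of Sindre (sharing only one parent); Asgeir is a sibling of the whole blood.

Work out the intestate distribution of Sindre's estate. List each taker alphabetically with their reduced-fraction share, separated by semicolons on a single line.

Brynja 1/16; Dagny 1/8; Eirik 1/16; Frida 1/16; Jorunn 1/16; Kolbein 1/8; Njord 1/8; Oskar 1/8; Solveig 1/4

No spouse, descendants, or parent survives, so the estate passes to Sindre's siblings per stirpes.
Half-blood siblings count for one-half the weight of whole-blood siblings at the initial division.
Dividing 1 in proportion to weights (total weight 2): Asgeir (weight 1) → 1/2; Ingeborg (weight 1/2) → 1/4; Solveig (weight 1/2) → 1/4.
Asgeir predeceased; the 1/2 allotted to Asgeir's branch passes to Asgeir's issue by representation.
The 1/2 is divided into 4 equal shares of 1/8 among Dagny, Njord, Oskar, Kolbein.
Dagny is living and takes 1/8.
Njord is living and takes 1/8.
Oskar is living and takes 1/8.
Kolbein is living and takes 1/8.
Ingeborg predeceased; the 1/4 allotted to Ingeborg's branch passes to Ingeborg's issue by representation.
The 1/4 is divided into 4 equal shares of 1/16 among Eirik, Frida, Brynja, Jorunn.
Eirik is living and takes 1/16.
Frida is living and takes 1/16.
Brynja is living and takes 1/16.
Jorunn is living and takes 1/16.
Solveig is living and takes 1/4.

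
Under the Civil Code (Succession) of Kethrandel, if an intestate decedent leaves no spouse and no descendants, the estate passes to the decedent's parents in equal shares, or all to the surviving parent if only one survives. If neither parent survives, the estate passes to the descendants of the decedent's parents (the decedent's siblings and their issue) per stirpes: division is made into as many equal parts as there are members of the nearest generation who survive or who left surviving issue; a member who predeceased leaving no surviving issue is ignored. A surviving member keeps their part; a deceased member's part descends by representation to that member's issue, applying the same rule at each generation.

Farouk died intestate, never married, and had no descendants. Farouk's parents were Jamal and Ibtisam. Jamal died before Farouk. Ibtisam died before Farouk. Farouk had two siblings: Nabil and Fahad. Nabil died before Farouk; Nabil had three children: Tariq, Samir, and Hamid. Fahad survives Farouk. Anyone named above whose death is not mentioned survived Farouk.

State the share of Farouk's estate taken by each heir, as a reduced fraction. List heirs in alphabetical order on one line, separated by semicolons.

Neither parent survives and there are no descendants, so the estate passes to Farouk's siblings and their issue per stirpes.
The estate is divided into 2 equal shares of 1/2 among Nabil, Fahad.
Nabil predeceased; the 1/2 allotted to Nabil's branch passes to Nabil's issue by representation.
The 1/2 is divided into 3 equal shares of 1/6 among Tariq, Samir, Hamid.
Tariq is living and takes 1/6.
Samir is living and takes 1/6.
Hamid is living and takes 1/6.
Fahad is living and takes 1/2.

Fahad 1/2; Hamid 1/6; Samir 1/6; Tariq 1/6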